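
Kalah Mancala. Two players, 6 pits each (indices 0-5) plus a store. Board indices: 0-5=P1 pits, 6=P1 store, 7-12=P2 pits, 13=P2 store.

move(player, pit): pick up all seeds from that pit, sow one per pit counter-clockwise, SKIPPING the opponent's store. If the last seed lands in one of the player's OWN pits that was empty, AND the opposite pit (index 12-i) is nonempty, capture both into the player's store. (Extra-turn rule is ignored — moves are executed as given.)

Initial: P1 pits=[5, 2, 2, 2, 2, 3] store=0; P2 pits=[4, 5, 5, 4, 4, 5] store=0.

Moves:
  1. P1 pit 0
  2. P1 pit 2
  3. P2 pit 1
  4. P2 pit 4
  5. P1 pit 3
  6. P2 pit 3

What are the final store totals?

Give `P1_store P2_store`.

Answer: 1 3

Derivation:
Move 1: P1 pit0 -> P1=[0,3,3,3,3,4](0) P2=[4,5,5,4,4,5](0)
Move 2: P1 pit2 -> P1=[0,3,0,4,4,5](0) P2=[4,5,5,4,4,5](0)
Move 3: P2 pit1 -> P1=[0,3,0,4,4,5](0) P2=[4,0,6,5,5,6](1)
Move 4: P2 pit4 -> P1=[1,4,1,4,4,5](0) P2=[4,0,6,5,0,7](2)
Move 5: P1 pit3 -> P1=[1,4,1,0,5,6](1) P2=[5,0,6,5,0,7](2)
Move 6: P2 pit3 -> P1=[2,5,1,0,5,6](1) P2=[5,0,6,0,1,8](3)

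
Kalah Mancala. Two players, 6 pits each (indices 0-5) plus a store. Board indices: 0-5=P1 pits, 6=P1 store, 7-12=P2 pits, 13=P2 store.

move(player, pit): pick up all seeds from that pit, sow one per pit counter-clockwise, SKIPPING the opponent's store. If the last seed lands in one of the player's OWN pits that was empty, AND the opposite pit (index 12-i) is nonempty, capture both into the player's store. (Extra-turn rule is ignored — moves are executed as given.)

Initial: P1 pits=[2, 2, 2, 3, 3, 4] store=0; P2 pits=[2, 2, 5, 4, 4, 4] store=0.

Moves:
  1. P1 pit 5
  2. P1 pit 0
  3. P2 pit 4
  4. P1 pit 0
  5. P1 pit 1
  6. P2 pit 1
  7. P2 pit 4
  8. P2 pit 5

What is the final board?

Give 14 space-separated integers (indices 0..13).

Move 1: P1 pit5 -> P1=[2,2,2,3,3,0](1) P2=[3,3,6,4,4,4](0)
Move 2: P1 pit0 -> P1=[0,3,3,3,3,0](1) P2=[3,3,6,4,4,4](0)
Move 3: P2 pit4 -> P1=[1,4,3,3,3,0](1) P2=[3,3,6,4,0,5](1)
Move 4: P1 pit0 -> P1=[0,5,3,3,3,0](1) P2=[3,3,6,4,0,5](1)
Move 5: P1 pit1 -> P1=[0,0,4,4,4,1](2) P2=[3,3,6,4,0,5](1)
Move 6: P2 pit1 -> P1=[0,0,4,4,4,1](2) P2=[3,0,7,5,1,5](1)
Move 7: P2 pit4 -> P1=[0,0,4,4,4,1](2) P2=[3,0,7,5,0,6](1)
Move 8: P2 pit5 -> P1=[1,1,5,5,5,1](2) P2=[3,0,7,5,0,0](2)

Answer: 1 1 5 5 5 1 2 3 0 7 5 0 0 2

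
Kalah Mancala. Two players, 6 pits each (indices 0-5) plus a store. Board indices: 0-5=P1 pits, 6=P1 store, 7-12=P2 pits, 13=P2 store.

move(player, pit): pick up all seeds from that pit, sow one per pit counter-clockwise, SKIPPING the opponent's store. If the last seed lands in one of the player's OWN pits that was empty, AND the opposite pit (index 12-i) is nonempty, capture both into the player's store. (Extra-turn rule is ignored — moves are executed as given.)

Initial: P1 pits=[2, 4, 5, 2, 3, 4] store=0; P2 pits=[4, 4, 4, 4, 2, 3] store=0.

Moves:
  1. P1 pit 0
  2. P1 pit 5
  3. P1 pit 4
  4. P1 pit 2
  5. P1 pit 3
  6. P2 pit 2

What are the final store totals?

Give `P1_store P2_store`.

Move 1: P1 pit0 -> P1=[0,5,6,2,3,4](0) P2=[4,4,4,4,2,3](0)
Move 2: P1 pit5 -> P1=[0,5,6,2,3,0](1) P2=[5,5,5,4,2,3](0)
Move 3: P1 pit4 -> P1=[0,5,6,2,0,1](2) P2=[6,5,5,4,2,3](0)
Move 4: P1 pit2 -> P1=[0,5,0,3,1,2](3) P2=[7,6,5,4,2,3](0)
Move 5: P1 pit3 -> P1=[0,5,0,0,2,3](4) P2=[7,6,5,4,2,3](0)
Move 6: P2 pit2 -> P1=[1,5,0,0,2,3](4) P2=[7,6,0,5,3,4](1)

Answer: 4 1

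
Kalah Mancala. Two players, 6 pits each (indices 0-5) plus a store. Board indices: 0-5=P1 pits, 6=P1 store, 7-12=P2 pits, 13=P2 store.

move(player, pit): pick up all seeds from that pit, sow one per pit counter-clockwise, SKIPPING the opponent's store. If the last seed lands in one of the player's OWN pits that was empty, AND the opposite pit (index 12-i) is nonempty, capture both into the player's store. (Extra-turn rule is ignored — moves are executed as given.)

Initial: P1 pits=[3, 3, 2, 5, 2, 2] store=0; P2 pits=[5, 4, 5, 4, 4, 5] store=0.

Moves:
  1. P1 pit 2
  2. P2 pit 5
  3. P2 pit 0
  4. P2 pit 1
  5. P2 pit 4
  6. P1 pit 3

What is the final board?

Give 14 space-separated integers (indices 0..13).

Move 1: P1 pit2 -> P1=[3,3,0,6,3,2](0) P2=[5,4,5,4,4,5](0)
Move 2: P2 pit5 -> P1=[4,4,1,7,3,2](0) P2=[5,4,5,4,4,0](1)
Move 3: P2 pit0 -> P1=[0,4,1,7,3,2](0) P2=[0,5,6,5,5,0](6)
Move 4: P2 pit1 -> P1=[0,4,1,7,3,2](0) P2=[0,0,7,6,6,1](7)
Move 5: P2 pit4 -> P1=[1,5,2,8,3,2](0) P2=[0,0,7,6,0,2](8)
Move 6: P1 pit3 -> P1=[1,5,2,0,4,3](1) P2=[1,1,8,7,1,2](8)

Answer: 1 5 2 0 4 3 1 1 1 8 7 1 2 8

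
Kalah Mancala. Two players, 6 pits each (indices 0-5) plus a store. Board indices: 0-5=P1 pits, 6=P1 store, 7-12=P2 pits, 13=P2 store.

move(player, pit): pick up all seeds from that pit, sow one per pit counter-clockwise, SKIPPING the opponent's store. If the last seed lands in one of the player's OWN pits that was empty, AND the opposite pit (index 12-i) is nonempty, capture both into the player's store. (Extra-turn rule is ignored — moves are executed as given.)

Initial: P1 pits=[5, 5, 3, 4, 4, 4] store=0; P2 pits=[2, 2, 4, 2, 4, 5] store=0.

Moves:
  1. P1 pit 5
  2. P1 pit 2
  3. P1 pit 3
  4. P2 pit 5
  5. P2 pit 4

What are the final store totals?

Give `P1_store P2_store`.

Answer: 6 2

Derivation:
Move 1: P1 pit5 -> P1=[5,5,3,4,4,0](1) P2=[3,3,5,2,4,5](0)
Move 2: P1 pit2 -> P1=[5,5,0,5,5,0](5) P2=[0,3,5,2,4,5](0)
Move 3: P1 pit3 -> P1=[5,5,0,0,6,1](6) P2=[1,4,5,2,4,5](0)
Move 4: P2 pit5 -> P1=[6,6,1,1,6,1](6) P2=[1,4,5,2,4,0](1)
Move 5: P2 pit4 -> P1=[7,7,1,1,6,1](6) P2=[1,4,5,2,0,1](2)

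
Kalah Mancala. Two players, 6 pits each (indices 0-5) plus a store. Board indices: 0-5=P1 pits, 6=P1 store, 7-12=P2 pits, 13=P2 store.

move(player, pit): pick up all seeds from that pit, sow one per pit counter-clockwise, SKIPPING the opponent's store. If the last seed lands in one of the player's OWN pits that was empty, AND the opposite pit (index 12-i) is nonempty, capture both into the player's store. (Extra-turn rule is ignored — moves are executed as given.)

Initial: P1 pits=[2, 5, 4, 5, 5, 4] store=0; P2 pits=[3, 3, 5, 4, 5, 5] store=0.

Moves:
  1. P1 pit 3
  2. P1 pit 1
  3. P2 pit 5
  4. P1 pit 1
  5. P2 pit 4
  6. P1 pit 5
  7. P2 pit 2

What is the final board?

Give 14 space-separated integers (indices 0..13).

Move 1: P1 pit3 -> P1=[2,5,4,0,6,5](1) P2=[4,4,5,4,5,5](0)
Move 2: P1 pit1 -> P1=[2,0,5,1,7,6](2) P2=[4,4,5,4,5,5](0)
Move 3: P2 pit5 -> P1=[3,1,6,2,7,6](2) P2=[4,4,5,4,5,0](1)
Move 4: P1 pit1 -> P1=[3,0,7,2,7,6](2) P2=[4,4,5,4,5,0](1)
Move 5: P2 pit4 -> P1=[4,1,8,2,7,6](2) P2=[4,4,5,4,0,1](2)
Move 6: P1 pit5 -> P1=[4,1,8,2,7,0](3) P2=[5,5,6,5,1,1](2)
Move 7: P2 pit2 -> P1=[5,2,8,2,7,0](3) P2=[5,5,0,6,2,2](3)

Answer: 5 2 8 2 7 0 3 5 5 0 6 2 2 3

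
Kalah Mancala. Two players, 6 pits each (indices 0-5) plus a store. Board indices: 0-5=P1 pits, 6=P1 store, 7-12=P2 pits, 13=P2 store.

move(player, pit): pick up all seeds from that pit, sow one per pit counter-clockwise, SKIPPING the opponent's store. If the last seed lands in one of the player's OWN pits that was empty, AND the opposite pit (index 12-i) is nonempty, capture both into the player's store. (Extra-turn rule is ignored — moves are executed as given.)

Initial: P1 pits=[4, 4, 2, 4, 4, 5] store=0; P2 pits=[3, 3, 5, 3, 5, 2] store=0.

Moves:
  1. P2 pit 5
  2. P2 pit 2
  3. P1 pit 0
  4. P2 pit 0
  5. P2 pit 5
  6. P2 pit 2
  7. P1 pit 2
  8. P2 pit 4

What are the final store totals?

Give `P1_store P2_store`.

Move 1: P2 pit5 -> P1=[5,4,2,4,4,5](0) P2=[3,3,5,3,5,0](1)
Move 2: P2 pit2 -> P1=[6,4,2,4,4,5](0) P2=[3,3,0,4,6,1](2)
Move 3: P1 pit0 -> P1=[0,5,3,5,5,6](1) P2=[3,3,0,4,6,1](2)
Move 4: P2 pit0 -> P1=[0,5,3,5,5,6](1) P2=[0,4,1,5,6,1](2)
Move 5: P2 pit5 -> P1=[0,5,3,5,5,6](1) P2=[0,4,1,5,6,0](3)
Move 6: P2 pit2 -> P1=[0,5,3,5,5,6](1) P2=[0,4,0,6,6,0](3)
Move 7: P1 pit2 -> P1=[0,5,0,6,6,7](1) P2=[0,4,0,6,6,0](3)
Move 8: P2 pit4 -> P1=[1,6,1,7,6,7](1) P2=[0,4,0,6,0,1](4)

Answer: 1 4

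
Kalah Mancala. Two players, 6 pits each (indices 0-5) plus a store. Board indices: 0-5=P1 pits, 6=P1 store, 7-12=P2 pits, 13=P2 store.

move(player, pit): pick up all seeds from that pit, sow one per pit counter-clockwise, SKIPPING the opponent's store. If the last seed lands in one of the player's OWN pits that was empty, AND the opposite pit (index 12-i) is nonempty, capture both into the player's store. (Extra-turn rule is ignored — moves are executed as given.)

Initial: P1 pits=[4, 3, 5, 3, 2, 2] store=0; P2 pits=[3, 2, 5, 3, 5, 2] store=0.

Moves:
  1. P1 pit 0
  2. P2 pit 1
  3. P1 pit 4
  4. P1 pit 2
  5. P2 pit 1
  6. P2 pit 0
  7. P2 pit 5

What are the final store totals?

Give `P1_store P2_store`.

Move 1: P1 pit0 -> P1=[0,4,6,4,3,2](0) P2=[3,2,5,3,5,2](0)
Move 2: P2 pit1 -> P1=[0,4,6,4,3,2](0) P2=[3,0,6,4,5,2](0)
Move 3: P1 pit4 -> P1=[0,4,6,4,0,3](1) P2=[4,0,6,4,5,2](0)
Move 4: P1 pit2 -> P1=[0,4,0,5,1,4](2) P2=[5,1,6,4,5,2](0)
Move 5: P2 pit1 -> P1=[0,4,0,5,1,4](2) P2=[5,0,7,4,5,2](0)
Move 6: P2 pit0 -> P1=[0,4,0,5,1,4](2) P2=[0,1,8,5,6,3](0)
Move 7: P2 pit5 -> P1=[1,5,0,5,1,4](2) P2=[0,1,8,5,6,0](1)

Answer: 2 1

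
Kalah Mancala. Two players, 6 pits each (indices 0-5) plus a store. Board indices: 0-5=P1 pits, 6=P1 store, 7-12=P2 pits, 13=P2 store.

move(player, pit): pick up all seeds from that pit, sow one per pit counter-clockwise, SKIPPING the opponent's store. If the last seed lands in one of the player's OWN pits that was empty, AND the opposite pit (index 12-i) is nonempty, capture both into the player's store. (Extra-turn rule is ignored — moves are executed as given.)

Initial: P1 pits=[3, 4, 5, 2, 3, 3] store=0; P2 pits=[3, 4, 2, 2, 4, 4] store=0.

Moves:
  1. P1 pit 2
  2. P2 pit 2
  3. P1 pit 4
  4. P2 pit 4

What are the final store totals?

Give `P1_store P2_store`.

Answer: 2 1

Derivation:
Move 1: P1 pit2 -> P1=[3,4,0,3,4,4](1) P2=[4,4,2,2,4,4](0)
Move 2: P2 pit2 -> P1=[3,4,0,3,4,4](1) P2=[4,4,0,3,5,4](0)
Move 3: P1 pit4 -> P1=[3,4,0,3,0,5](2) P2=[5,5,0,3,5,4](0)
Move 4: P2 pit4 -> P1=[4,5,1,3,0,5](2) P2=[5,5,0,3,0,5](1)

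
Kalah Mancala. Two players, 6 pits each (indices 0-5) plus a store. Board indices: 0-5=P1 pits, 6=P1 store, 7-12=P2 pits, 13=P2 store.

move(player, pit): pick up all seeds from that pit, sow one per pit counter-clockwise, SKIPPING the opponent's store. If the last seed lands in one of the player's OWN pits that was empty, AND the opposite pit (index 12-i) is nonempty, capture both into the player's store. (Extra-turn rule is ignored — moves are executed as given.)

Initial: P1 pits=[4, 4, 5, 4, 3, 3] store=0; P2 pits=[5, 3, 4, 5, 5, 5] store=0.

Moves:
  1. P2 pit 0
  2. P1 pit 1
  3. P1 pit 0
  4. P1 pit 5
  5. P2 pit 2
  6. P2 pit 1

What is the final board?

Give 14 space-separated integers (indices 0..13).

Move 1: P2 pit0 -> P1=[4,4,5,4,3,3](0) P2=[0,4,5,6,6,6](0)
Move 2: P1 pit1 -> P1=[4,0,6,5,4,4](0) P2=[0,4,5,6,6,6](0)
Move 3: P1 pit0 -> P1=[0,1,7,6,5,4](0) P2=[0,4,5,6,6,6](0)
Move 4: P1 pit5 -> P1=[0,1,7,6,5,0](1) P2=[1,5,6,6,6,6](0)
Move 5: P2 pit2 -> P1=[1,2,7,6,5,0](1) P2=[1,5,0,7,7,7](1)
Move 6: P2 pit1 -> P1=[1,2,7,6,5,0](1) P2=[1,0,1,8,8,8](2)

Answer: 1 2 7 6 5 0 1 1 0 1 8 8 8 2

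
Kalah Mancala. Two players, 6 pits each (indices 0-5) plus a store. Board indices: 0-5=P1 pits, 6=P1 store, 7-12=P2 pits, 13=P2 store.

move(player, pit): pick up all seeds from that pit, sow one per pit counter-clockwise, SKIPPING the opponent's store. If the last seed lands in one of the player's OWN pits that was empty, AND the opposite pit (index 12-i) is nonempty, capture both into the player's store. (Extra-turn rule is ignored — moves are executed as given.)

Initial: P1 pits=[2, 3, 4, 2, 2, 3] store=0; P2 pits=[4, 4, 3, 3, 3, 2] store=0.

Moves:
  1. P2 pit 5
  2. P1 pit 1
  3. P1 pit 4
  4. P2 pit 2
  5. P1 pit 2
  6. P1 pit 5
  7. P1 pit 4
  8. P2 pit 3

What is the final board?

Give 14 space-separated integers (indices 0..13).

Answer: 1 1 0 4 0 0 11 0 5 1 0 5 1 6

Derivation:
Move 1: P2 pit5 -> P1=[3,3,4,2,2,3](0) P2=[4,4,3,3,3,0](1)
Move 2: P1 pit1 -> P1=[3,0,5,3,3,3](0) P2=[4,4,3,3,3,0](1)
Move 3: P1 pit4 -> P1=[3,0,5,3,0,4](1) P2=[5,4,3,3,3,0](1)
Move 4: P2 pit2 -> P1=[0,0,5,3,0,4](1) P2=[5,4,0,4,4,0](5)
Move 5: P1 pit2 -> P1=[0,0,0,4,1,5](2) P2=[6,4,0,4,4,0](5)
Move 6: P1 pit5 -> P1=[0,0,0,4,1,0](3) P2=[7,5,1,5,4,0](5)
Move 7: P1 pit4 -> P1=[0,0,0,4,0,0](11) P2=[0,5,1,5,4,0](5)
Move 8: P2 pit3 -> P1=[1,1,0,4,0,0](11) P2=[0,5,1,0,5,1](6)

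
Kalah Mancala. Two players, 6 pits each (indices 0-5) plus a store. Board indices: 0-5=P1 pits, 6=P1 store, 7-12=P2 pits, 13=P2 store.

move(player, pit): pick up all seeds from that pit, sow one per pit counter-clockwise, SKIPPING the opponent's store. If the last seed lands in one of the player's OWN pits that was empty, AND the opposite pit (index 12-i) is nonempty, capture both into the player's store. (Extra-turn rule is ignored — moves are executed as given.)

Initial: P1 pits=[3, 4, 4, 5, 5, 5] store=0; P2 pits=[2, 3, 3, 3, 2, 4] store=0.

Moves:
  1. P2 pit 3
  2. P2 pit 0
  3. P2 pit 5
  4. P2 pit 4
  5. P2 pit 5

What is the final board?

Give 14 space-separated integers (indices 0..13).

Answer: 5 5 5 6 5 5 0 0 4 4 0 0 0 4

Derivation:
Move 1: P2 pit3 -> P1=[3,4,4,5,5,5](0) P2=[2,3,3,0,3,5](1)
Move 2: P2 pit0 -> P1=[3,4,4,5,5,5](0) P2=[0,4,4,0,3,5](1)
Move 3: P2 pit5 -> P1=[4,5,5,6,5,5](0) P2=[0,4,4,0,3,0](2)
Move 4: P2 pit4 -> P1=[5,5,5,6,5,5](0) P2=[0,4,4,0,0,1](3)
Move 5: P2 pit5 -> P1=[5,5,5,6,5,5](0) P2=[0,4,4,0,0,0](4)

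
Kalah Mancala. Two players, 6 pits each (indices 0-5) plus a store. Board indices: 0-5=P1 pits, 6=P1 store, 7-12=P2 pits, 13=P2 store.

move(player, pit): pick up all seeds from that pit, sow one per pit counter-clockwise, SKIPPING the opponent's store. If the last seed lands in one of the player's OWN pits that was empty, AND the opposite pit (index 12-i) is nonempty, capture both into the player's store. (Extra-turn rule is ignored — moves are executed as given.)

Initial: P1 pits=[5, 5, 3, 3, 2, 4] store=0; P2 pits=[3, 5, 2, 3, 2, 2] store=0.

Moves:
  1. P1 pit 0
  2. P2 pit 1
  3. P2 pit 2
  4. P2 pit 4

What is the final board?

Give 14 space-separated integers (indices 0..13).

Answer: 1 7 4 4 3 5 0 3 0 0 5 0 5 2

Derivation:
Move 1: P1 pit0 -> P1=[0,6,4,4,3,5](0) P2=[3,5,2,3,2,2](0)
Move 2: P2 pit1 -> P1=[0,6,4,4,3,5](0) P2=[3,0,3,4,3,3](1)
Move 3: P2 pit2 -> P1=[0,6,4,4,3,5](0) P2=[3,0,0,5,4,4](1)
Move 4: P2 pit4 -> P1=[1,7,4,4,3,5](0) P2=[3,0,0,5,0,5](2)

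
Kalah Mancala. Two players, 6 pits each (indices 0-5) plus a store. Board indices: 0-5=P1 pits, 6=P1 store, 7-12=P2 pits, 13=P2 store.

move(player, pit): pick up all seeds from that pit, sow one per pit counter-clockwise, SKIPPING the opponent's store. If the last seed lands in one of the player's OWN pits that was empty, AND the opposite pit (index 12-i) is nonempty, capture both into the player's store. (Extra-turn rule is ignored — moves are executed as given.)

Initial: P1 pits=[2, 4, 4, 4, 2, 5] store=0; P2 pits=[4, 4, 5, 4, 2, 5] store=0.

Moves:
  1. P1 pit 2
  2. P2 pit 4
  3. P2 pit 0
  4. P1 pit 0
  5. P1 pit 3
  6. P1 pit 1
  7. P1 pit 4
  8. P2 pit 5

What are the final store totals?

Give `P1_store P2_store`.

Answer: 9 7

Derivation:
Move 1: P1 pit2 -> P1=[2,4,0,5,3,6](1) P2=[4,4,5,4,2,5](0)
Move 2: P2 pit4 -> P1=[2,4,0,5,3,6](1) P2=[4,4,5,4,0,6](1)
Move 3: P2 pit0 -> P1=[2,0,0,5,3,6](1) P2=[0,5,6,5,0,6](6)
Move 4: P1 pit0 -> P1=[0,1,0,5,3,6](7) P2=[0,5,6,0,0,6](6)
Move 5: P1 pit3 -> P1=[0,1,0,0,4,7](8) P2=[1,6,6,0,0,6](6)
Move 6: P1 pit1 -> P1=[0,0,1,0,4,7](8) P2=[1,6,6,0,0,6](6)
Move 7: P1 pit4 -> P1=[0,0,1,0,0,8](9) P2=[2,7,6,0,0,6](6)
Move 8: P2 pit5 -> P1=[1,1,2,1,1,8](9) P2=[2,7,6,0,0,0](7)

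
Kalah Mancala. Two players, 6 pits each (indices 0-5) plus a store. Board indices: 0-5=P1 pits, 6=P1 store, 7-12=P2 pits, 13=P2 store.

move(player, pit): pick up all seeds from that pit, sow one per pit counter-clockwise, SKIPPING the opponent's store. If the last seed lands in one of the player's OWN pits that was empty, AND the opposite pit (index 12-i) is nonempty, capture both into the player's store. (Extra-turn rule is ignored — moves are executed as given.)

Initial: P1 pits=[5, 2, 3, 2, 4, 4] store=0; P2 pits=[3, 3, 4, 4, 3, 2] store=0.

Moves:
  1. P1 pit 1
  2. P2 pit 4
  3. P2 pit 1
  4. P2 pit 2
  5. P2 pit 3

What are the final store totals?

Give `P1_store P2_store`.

Move 1: P1 pit1 -> P1=[5,0,4,3,4,4](0) P2=[3,3,4,4,3,2](0)
Move 2: P2 pit4 -> P1=[6,0,4,3,4,4](0) P2=[3,3,4,4,0,3](1)
Move 3: P2 pit1 -> P1=[6,0,4,3,4,4](0) P2=[3,0,5,5,1,3](1)
Move 4: P2 pit2 -> P1=[7,0,4,3,4,4](0) P2=[3,0,0,6,2,4](2)
Move 5: P2 pit3 -> P1=[8,1,5,3,4,4](0) P2=[3,0,0,0,3,5](3)

Answer: 0 3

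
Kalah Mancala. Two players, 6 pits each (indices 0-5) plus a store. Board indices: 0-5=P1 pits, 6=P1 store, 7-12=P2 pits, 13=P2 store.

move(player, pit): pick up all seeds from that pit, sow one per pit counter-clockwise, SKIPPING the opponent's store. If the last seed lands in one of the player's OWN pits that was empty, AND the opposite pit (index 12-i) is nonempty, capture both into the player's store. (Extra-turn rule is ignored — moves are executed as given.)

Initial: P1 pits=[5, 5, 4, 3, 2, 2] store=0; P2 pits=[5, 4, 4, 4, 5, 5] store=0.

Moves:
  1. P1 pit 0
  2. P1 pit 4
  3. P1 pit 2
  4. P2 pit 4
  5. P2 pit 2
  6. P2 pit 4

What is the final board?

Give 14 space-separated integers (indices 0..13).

Answer: 1 7 1 5 1 5 2 7 4 0 5 0 8 2

Derivation:
Move 1: P1 pit0 -> P1=[0,6,5,4,3,3](0) P2=[5,4,4,4,5,5](0)
Move 2: P1 pit4 -> P1=[0,6,5,4,0,4](1) P2=[6,4,4,4,5,5](0)
Move 3: P1 pit2 -> P1=[0,6,0,5,1,5](2) P2=[7,4,4,4,5,5](0)
Move 4: P2 pit4 -> P1=[1,7,1,5,1,5](2) P2=[7,4,4,4,0,6](1)
Move 5: P2 pit2 -> P1=[1,7,1,5,1,5](2) P2=[7,4,0,5,1,7](2)
Move 6: P2 pit4 -> P1=[1,7,1,5,1,5](2) P2=[7,4,0,5,0,8](2)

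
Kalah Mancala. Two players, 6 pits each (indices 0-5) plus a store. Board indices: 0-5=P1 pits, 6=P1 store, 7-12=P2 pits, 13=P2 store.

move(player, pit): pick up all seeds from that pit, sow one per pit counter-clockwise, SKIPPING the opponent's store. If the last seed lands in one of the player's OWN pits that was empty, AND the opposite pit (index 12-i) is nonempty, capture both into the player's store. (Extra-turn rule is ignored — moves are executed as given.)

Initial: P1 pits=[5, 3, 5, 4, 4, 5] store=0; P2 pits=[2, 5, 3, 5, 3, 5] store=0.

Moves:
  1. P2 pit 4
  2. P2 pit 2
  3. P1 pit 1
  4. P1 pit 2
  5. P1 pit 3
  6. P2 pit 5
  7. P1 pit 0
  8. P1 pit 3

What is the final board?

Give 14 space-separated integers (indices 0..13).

Answer: 0 2 2 0 10 10 3 5 7 1 6 1 0 2

Derivation:
Move 1: P2 pit4 -> P1=[6,3,5,4,4,5](0) P2=[2,5,3,5,0,6](1)
Move 2: P2 pit2 -> P1=[6,3,5,4,4,5](0) P2=[2,5,0,6,1,7](1)
Move 3: P1 pit1 -> P1=[6,0,6,5,5,5](0) P2=[2,5,0,6,1,7](1)
Move 4: P1 pit2 -> P1=[6,0,0,6,6,6](1) P2=[3,6,0,6,1,7](1)
Move 5: P1 pit3 -> P1=[6,0,0,0,7,7](2) P2=[4,7,1,6,1,7](1)
Move 6: P2 pit5 -> P1=[7,1,1,1,8,8](2) P2=[4,7,1,6,1,0](2)
Move 7: P1 pit0 -> P1=[0,2,2,2,9,9](3) P2=[5,7,1,6,1,0](2)
Move 8: P1 pit3 -> P1=[0,2,2,0,10,10](3) P2=[5,7,1,6,1,0](2)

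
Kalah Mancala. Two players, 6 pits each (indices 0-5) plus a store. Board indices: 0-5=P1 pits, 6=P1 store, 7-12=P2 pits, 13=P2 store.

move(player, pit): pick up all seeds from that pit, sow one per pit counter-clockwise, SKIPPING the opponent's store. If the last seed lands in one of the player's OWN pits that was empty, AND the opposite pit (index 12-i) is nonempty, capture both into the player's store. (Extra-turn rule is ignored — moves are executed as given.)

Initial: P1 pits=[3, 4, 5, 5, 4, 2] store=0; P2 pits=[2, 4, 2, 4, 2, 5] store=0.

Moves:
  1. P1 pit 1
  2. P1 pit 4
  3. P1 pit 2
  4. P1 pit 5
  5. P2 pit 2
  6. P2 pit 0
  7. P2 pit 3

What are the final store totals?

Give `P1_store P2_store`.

Answer: 3 2

Derivation:
Move 1: P1 pit1 -> P1=[3,0,6,6,5,3](0) P2=[2,4,2,4,2,5](0)
Move 2: P1 pit4 -> P1=[3,0,6,6,0,4](1) P2=[3,5,3,4,2,5](0)
Move 3: P1 pit2 -> P1=[3,0,0,7,1,5](2) P2=[4,6,3,4,2,5](0)
Move 4: P1 pit5 -> P1=[3,0,0,7,1,0](3) P2=[5,7,4,5,2,5](0)
Move 5: P2 pit2 -> P1=[3,0,0,7,1,0](3) P2=[5,7,0,6,3,6](1)
Move 6: P2 pit0 -> P1=[3,0,0,7,1,0](3) P2=[0,8,1,7,4,7](1)
Move 7: P2 pit3 -> P1=[4,1,1,8,1,0](3) P2=[0,8,1,0,5,8](2)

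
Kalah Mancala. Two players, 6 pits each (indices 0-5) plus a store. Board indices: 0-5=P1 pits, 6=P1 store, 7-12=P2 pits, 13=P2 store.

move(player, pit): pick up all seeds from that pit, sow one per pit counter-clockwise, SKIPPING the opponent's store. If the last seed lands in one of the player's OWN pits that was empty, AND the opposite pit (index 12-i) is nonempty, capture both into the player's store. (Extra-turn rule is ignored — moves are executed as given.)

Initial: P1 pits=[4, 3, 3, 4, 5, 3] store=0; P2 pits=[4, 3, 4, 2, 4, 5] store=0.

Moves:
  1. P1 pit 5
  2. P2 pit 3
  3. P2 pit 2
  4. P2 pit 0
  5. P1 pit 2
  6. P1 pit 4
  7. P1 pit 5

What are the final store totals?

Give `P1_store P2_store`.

Move 1: P1 pit5 -> P1=[4,3,3,4,5,0](1) P2=[5,4,4,2,4,5](0)
Move 2: P2 pit3 -> P1=[4,3,3,4,5,0](1) P2=[5,4,4,0,5,6](0)
Move 3: P2 pit2 -> P1=[4,3,3,4,5,0](1) P2=[5,4,0,1,6,7](1)
Move 4: P2 pit0 -> P1=[4,3,3,4,5,0](1) P2=[0,5,1,2,7,8](1)
Move 5: P1 pit2 -> P1=[4,3,0,5,6,1](1) P2=[0,5,1,2,7,8](1)
Move 6: P1 pit4 -> P1=[4,3,0,5,0,2](2) P2=[1,6,2,3,7,8](1)
Move 7: P1 pit5 -> P1=[4,3,0,5,0,0](3) P2=[2,6,2,3,7,8](1)

Answer: 3 1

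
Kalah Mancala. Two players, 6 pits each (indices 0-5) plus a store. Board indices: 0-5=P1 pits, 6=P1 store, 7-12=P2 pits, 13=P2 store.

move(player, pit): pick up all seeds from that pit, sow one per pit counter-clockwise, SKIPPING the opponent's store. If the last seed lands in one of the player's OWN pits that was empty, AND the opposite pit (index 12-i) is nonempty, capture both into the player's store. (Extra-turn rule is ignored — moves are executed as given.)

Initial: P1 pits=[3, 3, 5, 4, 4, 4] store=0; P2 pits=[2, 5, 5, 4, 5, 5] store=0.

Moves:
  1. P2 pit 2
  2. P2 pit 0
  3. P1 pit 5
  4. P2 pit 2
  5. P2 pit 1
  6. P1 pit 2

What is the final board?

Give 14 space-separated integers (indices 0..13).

Answer: 5 4 0 1 5 1 2 2 0 1 7 7 7 7

Derivation:
Move 1: P2 pit2 -> P1=[4,3,5,4,4,4](0) P2=[2,5,0,5,6,6](1)
Move 2: P2 pit0 -> P1=[4,3,5,0,4,4](0) P2=[0,6,0,5,6,6](6)
Move 3: P1 pit5 -> P1=[4,3,5,0,4,0](1) P2=[1,7,1,5,6,6](6)
Move 4: P2 pit2 -> P1=[4,3,5,0,4,0](1) P2=[1,7,0,6,6,6](6)
Move 5: P2 pit1 -> P1=[5,4,5,0,4,0](1) P2=[1,0,1,7,7,7](7)
Move 6: P1 pit2 -> P1=[5,4,0,1,5,1](2) P2=[2,0,1,7,7,7](7)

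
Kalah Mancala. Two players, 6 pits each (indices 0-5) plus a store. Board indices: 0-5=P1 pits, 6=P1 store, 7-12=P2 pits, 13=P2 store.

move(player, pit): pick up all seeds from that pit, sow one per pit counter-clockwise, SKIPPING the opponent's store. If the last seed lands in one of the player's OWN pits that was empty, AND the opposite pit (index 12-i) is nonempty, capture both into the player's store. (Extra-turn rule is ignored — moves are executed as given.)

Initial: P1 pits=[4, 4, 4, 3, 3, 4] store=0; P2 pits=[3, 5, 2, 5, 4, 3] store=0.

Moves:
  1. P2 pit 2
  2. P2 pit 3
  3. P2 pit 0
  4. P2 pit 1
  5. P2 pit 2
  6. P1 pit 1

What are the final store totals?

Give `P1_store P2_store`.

Answer: 1 8

Derivation:
Move 1: P2 pit2 -> P1=[4,4,4,3,3,4](0) P2=[3,5,0,6,5,3](0)
Move 2: P2 pit3 -> P1=[5,5,5,3,3,4](0) P2=[3,5,0,0,6,4](1)
Move 3: P2 pit0 -> P1=[5,5,0,3,3,4](0) P2=[0,6,1,0,6,4](7)
Move 4: P2 pit1 -> P1=[6,5,0,3,3,4](0) P2=[0,0,2,1,7,5](8)
Move 5: P2 pit2 -> P1=[6,5,0,3,3,4](0) P2=[0,0,0,2,8,5](8)
Move 6: P1 pit1 -> P1=[6,0,1,4,4,5](1) P2=[0,0,0,2,8,5](8)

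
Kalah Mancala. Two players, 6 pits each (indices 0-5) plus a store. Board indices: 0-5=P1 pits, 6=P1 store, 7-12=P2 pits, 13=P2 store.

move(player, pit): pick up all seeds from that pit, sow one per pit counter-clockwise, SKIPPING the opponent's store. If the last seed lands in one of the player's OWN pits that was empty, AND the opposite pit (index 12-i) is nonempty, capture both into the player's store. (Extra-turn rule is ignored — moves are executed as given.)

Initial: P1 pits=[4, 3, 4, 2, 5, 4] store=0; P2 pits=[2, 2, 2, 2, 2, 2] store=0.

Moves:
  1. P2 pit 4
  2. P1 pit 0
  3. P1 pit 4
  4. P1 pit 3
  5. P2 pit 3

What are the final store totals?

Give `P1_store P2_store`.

Answer: 2 2

Derivation:
Move 1: P2 pit4 -> P1=[4,3,4,2,5,4](0) P2=[2,2,2,2,0,3](1)
Move 2: P1 pit0 -> P1=[0,4,5,3,6,4](0) P2=[2,2,2,2,0,3](1)
Move 3: P1 pit4 -> P1=[0,4,5,3,0,5](1) P2=[3,3,3,3,0,3](1)
Move 4: P1 pit3 -> P1=[0,4,5,0,1,6](2) P2=[3,3,3,3,0,3](1)
Move 5: P2 pit3 -> P1=[0,4,5,0,1,6](2) P2=[3,3,3,0,1,4](2)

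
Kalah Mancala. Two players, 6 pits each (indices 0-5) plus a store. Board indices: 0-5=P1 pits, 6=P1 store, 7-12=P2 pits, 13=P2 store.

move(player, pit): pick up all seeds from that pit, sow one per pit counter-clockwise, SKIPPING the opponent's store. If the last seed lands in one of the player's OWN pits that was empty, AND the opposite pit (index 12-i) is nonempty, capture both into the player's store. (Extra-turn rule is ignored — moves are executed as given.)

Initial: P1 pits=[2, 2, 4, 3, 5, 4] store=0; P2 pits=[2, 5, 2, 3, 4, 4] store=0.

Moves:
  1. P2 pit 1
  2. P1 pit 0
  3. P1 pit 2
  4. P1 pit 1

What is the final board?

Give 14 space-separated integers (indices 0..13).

Move 1: P2 pit1 -> P1=[2,2,4,3,5,4](0) P2=[2,0,3,4,5,5](1)
Move 2: P1 pit0 -> P1=[0,3,5,3,5,4](0) P2=[2,0,3,4,5,5](1)
Move 3: P1 pit2 -> P1=[0,3,0,4,6,5](1) P2=[3,0,3,4,5,5](1)
Move 4: P1 pit1 -> P1=[0,0,1,5,7,5](1) P2=[3,0,3,4,5,5](1)

Answer: 0 0 1 5 7 5 1 3 0 3 4 5 5 1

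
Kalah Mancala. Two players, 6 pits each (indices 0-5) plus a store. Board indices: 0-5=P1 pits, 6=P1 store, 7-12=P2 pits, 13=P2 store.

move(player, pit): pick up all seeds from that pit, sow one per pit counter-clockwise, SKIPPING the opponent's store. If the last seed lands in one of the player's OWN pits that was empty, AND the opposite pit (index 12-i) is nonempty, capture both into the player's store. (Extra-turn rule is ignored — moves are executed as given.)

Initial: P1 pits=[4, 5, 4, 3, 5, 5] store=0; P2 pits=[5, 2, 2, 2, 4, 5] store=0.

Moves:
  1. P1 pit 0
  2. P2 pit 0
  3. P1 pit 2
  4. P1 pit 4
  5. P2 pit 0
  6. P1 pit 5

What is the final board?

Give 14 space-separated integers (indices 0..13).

Answer: 0 6 0 5 0 0 3 1 6 6 5 7 7 0

Derivation:
Move 1: P1 pit0 -> P1=[0,6,5,4,6,5](0) P2=[5,2,2,2,4,5](0)
Move 2: P2 pit0 -> P1=[0,6,5,4,6,5](0) P2=[0,3,3,3,5,6](0)
Move 3: P1 pit2 -> P1=[0,6,0,5,7,6](1) P2=[1,3,3,3,5,6](0)
Move 4: P1 pit4 -> P1=[0,6,0,5,0,7](2) P2=[2,4,4,4,6,6](0)
Move 5: P2 pit0 -> P1=[0,6,0,5,0,7](2) P2=[0,5,5,4,6,6](0)
Move 6: P1 pit5 -> P1=[0,6,0,5,0,0](3) P2=[1,6,6,5,7,7](0)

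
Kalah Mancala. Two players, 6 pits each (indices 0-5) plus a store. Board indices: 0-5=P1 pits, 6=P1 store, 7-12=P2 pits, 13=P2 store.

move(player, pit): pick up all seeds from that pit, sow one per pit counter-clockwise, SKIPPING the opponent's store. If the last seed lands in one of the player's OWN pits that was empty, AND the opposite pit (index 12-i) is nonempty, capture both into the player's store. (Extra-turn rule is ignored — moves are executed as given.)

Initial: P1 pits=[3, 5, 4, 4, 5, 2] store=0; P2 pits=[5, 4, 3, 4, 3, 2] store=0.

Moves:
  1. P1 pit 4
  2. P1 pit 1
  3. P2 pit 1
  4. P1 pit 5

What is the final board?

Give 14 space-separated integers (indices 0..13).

Move 1: P1 pit4 -> P1=[3,5,4,4,0,3](1) P2=[6,5,4,4,3,2](0)
Move 2: P1 pit1 -> P1=[3,0,5,5,1,4](2) P2=[6,5,4,4,3,2](0)
Move 3: P2 pit1 -> P1=[3,0,5,5,1,4](2) P2=[6,0,5,5,4,3](1)
Move 4: P1 pit5 -> P1=[3,0,5,5,1,0](3) P2=[7,1,6,5,4,3](1)

Answer: 3 0 5 5 1 0 3 7 1 6 5 4 3 1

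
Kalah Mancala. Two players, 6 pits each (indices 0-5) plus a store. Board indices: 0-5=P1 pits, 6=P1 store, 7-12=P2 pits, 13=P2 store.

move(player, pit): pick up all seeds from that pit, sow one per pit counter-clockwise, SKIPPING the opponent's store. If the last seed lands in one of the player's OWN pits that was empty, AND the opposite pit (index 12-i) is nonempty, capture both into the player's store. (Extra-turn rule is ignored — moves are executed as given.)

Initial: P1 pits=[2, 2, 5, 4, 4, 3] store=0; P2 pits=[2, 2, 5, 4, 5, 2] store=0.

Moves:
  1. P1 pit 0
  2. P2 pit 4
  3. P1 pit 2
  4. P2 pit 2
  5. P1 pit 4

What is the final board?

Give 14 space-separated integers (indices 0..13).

Answer: 2 5 0 5 0 5 2 4 4 1 5 1 4 2

Derivation:
Move 1: P1 pit0 -> P1=[0,3,6,4,4,3](0) P2=[2,2,5,4,5,2](0)
Move 2: P2 pit4 -> P1=[1,4,7,4,4,3](0) P2=[2,2,5,4,0,3](1)
Move 3: P1 pit2 -> P1=[1,4,0,5,5,4](1) P2=[3,3,6,4,0,3](1)
Move 4: P2 pit2 -> P1=[2,5,0,5,5,4](1) P2=[3,3,0,5,1,4](2)
Move 5: P1 pit4 -> P1=[2,5,0,5,0,5](2) P2=[4,4,1,5,1,4](2)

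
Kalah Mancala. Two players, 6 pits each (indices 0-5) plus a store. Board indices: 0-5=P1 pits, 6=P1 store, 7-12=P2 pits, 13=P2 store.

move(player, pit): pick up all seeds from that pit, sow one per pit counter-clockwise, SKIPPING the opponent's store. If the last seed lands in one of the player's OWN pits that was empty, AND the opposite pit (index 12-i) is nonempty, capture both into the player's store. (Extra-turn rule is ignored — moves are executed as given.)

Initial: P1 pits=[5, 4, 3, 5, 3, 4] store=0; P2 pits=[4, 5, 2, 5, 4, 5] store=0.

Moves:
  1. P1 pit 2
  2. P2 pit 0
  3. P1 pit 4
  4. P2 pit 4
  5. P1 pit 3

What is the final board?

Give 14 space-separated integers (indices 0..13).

Move 1: P1 pit2 -> P1=[5,4,0,6,4,5](0) P2=[4,5,2,5,4,5](0)
Move 2: P2 pit0 -> P1=[5,4,0,6,4,5](0) P2=[0,6,3,6,5,5](0)
Move 3: P1 pit4 -> P1=[5,4,0,6,0,6](1) P2=[1,7,3,6,5,5](0)
Move 4: P2 pit4 -> P1=[6,5,1,6,0,6](1) P2=[1,7,3,6,0,6](1)
Move 5: P1 pit3 -> P1=[6,5,1,0,1,7](2) P2=[2,8,4,6,0,6](1)

Answer: 6 5 1 0 1 7 2 2 8 4 6 0 6 1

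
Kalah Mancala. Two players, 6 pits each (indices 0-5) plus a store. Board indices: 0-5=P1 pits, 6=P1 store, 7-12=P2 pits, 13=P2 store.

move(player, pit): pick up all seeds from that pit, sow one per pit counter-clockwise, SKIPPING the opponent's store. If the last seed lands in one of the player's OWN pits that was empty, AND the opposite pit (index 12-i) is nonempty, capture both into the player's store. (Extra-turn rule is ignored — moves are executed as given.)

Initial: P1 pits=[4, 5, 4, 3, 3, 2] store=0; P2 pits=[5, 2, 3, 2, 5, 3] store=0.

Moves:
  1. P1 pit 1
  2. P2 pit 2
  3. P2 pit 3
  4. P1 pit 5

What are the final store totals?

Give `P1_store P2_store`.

Move 1: P1 pit1 -> P1=[4,0,5,4,4,3](1) P2=[5,2,3,2,5,3](0)
Move 2: P2 pit2 -> P1=[4,0,5,4,4,3](1) P2=[5,2,0,3,6,4](0)
Move 3: P2 pit3 -> P1=[4,0,5,4,4,3](1) P2=[5,2,0,0,7,5](1)
Move 4: P1 pit5 -> P1=[4,0,5,4,4,0](2) P2=[6,3,0,0,7,5](1)

Answer: 2 1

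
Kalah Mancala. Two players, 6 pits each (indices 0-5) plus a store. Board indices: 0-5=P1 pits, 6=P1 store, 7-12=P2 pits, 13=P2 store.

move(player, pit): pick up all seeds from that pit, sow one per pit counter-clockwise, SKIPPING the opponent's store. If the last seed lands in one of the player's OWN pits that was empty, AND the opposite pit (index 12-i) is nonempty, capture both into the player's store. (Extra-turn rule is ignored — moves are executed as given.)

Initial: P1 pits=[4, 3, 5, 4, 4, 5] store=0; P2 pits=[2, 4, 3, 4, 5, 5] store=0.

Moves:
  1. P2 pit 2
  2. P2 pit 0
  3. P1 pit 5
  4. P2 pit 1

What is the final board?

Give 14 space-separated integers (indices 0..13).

Move 1: P2 pit2 -> P1=[4,3,5,4,4,5](0) P2=[2,4,0,5,6,6](0)
Move 2: P2 pit0 -> P1=[4,3,5,0,4,5](0) P2=[0,5,0,5,6,6](5)
Move 3: P1 pit5 -> P1=[4,3,5,0,4,0](1) P2=[1,6,1,6,6,6](5)
Move 4: P2 pit1 -> P1=[5,3,5,0,4,0](1) P2=[1,0,2,7,7,7](6)

Answer: 5 3 5 0 4 0 1 1 0 2 7 7 7 6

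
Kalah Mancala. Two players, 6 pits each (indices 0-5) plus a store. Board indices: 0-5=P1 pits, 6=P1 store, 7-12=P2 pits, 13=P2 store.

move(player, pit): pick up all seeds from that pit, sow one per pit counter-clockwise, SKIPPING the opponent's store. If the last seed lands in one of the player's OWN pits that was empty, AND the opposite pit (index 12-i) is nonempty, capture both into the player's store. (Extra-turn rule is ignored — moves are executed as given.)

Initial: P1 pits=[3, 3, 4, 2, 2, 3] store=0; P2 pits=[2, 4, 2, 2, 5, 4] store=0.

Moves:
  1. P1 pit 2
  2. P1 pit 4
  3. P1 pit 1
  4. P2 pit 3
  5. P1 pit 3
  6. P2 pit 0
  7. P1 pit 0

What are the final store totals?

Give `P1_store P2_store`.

Move 1: P1 pit2 -> P1=[3,3,0,3,3,4](1) P2=[2,4,2,2,5,4](0)
Move 2: P1 pit4 -> P1=[3,3,0,3,0,5](2) P2=[3,4,2,2,5,4](0)
Move 3: P1 pit1 -> P1=[3,0,1,4,0,5](7) P2=[3,0,2,2,5,4](0)
Move 4: P2 pit3 -> P1=[3,0,1,4,0,5](7) P2=[3,0,2,0,6,5](0)
Move 5: P1 pit3 -> P1=[3,0,1,0,1,6](8) P2=[4,0,2,0,6,5](0)
Move 6: P2 pit0 -> P1=[3,0,1,0,1,6](8) P2=[0,1,3,1,7,5](0)
Move 7: P1 pit0 -> P1=[0,1,2,0,1,6](12) P2=[0,1,0,1,7,5](0)

Answer: 12 0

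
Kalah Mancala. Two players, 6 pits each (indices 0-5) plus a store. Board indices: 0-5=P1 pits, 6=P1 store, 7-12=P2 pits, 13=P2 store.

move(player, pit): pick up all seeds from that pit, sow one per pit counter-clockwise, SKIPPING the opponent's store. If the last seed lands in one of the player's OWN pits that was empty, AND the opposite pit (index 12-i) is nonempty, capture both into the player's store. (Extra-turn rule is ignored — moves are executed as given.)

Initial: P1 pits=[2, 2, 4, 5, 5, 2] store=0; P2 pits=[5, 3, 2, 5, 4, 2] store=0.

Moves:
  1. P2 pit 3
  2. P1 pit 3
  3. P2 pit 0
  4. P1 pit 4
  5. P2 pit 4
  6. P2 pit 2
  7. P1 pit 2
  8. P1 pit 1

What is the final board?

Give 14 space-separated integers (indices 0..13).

Answer: 4 0 1 3 2 6 3 2 6 0 3 1 6 4

Derivation:
Move 1: P2 pit3 -> P1=[3,3,4,5,5,2](0) P2=[5,3,2,0,5,3](1)
Move 2: P1 pit3 -> P1=[3,3,4,0,6,3](1) P2=[6,4,2,0,5,3](1)
Move 3: P2 pit0 -> P1=[3,3,4,0,6,3](1) P2=[0,5,3,1,6,4](2)
Move 4: P1 pit4 -> P1=[3,3,4,0,0,4](2) P2=[1,6,4,2,6,4](2)
Move 5: P2 pit4 -> P1=[4,4,5,1,0,4](2) P2=[1,6,4,2,0,5](3)
Move 6: P2 pit2 -> P1=[4,4,5,1,0,4](2) P2=[1,6,0,3,1,6](4)
Move 7: P1 pit2 -> P1=[4,4,0,2,1,5](3) P2=[2,6,0,3,1,6](4)
Move 8: P1 pit1 -> P1=[4,0,1,3,2,6](3) P2=[2,6,0,3,1,6](4)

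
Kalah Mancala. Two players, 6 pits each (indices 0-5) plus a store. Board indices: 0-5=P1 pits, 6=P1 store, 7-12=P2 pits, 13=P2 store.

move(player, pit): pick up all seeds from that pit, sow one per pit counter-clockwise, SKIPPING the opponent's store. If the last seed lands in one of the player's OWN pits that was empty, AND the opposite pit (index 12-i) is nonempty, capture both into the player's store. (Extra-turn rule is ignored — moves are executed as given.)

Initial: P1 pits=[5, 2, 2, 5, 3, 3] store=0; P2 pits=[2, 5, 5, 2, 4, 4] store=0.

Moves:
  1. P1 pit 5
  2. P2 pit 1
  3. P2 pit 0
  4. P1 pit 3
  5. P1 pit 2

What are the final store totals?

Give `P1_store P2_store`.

Move 1: P1 pit5 -> P1=[5,2,2,5,3,0](1) P2=[3,6,5,2,4,4](0)
Move 2: P2 pit1 -> P1=[6,2,2,5,3,0](1) P2=[3,0,6,3,5,5](1)
Move 3: P2 pit0 -> P1=[6,2,2,5,3,0](1) P2=[0,1,7,4,5,5](1)
Move 4: P1 pit3 -> P1=[6,2,2,0,4,1](2) P2=[1,2,7,4,5,5](1)
Move 5: P1 pit2 -> P1=[6,2,0,1,5,1](2) P2=[1,2,7,4,5,5](1)

Answer: 2 1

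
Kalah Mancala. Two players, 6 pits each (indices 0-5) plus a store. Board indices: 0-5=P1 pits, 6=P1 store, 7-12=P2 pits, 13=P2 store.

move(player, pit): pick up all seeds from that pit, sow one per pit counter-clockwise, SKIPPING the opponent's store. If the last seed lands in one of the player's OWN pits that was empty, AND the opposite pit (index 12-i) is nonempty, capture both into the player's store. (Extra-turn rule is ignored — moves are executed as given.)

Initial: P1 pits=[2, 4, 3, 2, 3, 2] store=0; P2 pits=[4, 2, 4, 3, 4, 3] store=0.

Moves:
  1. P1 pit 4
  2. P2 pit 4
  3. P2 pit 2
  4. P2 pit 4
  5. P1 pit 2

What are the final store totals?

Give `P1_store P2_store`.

Answer: 1 2

Derivation:
Move 1: P1 pit4 -> P1=[2,4,3,2,0,3](1) P2=[5,2,4,3,4,3](0)
Move 2: P2 pit4 -> P1=[3,5,3,2,0,3](1) P2=[5,2,4,3,0,4](1)
Move 3: P2 pit2 -> P1=[3,5,3,2,0,3](1) P2=[5,2,0,4,1,5](2)
Move 4: P2 pit4 -> P1=[3,5,3,2,0,3](1) P2=[5,2,0,4,0,6](2)
Move 5: P1 pit2 -> P1=[3,5,0,3,1,4](1) P2=[5,2,0,4,0,6](2)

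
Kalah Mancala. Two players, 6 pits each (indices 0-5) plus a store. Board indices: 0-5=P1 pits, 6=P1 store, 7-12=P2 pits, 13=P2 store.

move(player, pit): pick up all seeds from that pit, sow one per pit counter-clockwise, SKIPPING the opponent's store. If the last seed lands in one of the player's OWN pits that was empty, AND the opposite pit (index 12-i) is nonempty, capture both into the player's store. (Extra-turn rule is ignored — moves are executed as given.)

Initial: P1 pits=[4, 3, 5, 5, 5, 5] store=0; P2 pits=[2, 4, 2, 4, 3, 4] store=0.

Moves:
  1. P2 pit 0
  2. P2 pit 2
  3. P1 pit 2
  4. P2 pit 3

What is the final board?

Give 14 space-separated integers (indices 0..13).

Answer: 5 4 0 6 6 6 1 1 5 0 0 5 6 1

Derivation:
Move 1: P2 pit0 -> P1=[4,3,5,5,5,5](0) P2=[0,5,3,4,3,4](0)
Move 2: P2 pit2 -> P1=[4,3,5,5,5,5](0) P2=[0,5,0,5,4,5](0)
Move 3: P1 pit2 -> P1=[4,3,0,6,6,6](1) P2=[1,5,0,5,4,5](0)
Move 4: P2 pit3 -> P1=[5,4,0,6,6,6](1) P2=[1,5,0,0,5,6](1)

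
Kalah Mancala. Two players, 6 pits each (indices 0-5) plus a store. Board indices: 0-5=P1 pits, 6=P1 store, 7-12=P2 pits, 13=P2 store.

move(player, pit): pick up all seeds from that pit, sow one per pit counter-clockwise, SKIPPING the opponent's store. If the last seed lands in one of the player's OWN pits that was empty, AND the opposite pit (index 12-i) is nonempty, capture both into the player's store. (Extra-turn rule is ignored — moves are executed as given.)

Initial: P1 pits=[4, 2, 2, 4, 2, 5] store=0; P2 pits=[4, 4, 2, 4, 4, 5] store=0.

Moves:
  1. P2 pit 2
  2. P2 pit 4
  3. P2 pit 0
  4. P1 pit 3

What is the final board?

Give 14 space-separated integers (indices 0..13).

Answer: 5 0 3 0 3 6 1 1 5 1 6 0 6 5

Derivation:
Move 1: P2 pit2 -> P1=[4,2,2,4,2,5](0) P2=[4,4,0,5,5,5](0)
Move 2: P2 pit4 -> P1=[5,3,3,4,2,5](0) P2=[4,4,0,5,0,6](1)
Move 3: P2 pit0 -> P1=[5,0,3,4,2,5](0) P2=[0,5,1,6,0,6](5)
Move 4: P1 pit3 -> P1=[5,0,3,0,3,6](1) P2=[1,5,1,6,0,6](5)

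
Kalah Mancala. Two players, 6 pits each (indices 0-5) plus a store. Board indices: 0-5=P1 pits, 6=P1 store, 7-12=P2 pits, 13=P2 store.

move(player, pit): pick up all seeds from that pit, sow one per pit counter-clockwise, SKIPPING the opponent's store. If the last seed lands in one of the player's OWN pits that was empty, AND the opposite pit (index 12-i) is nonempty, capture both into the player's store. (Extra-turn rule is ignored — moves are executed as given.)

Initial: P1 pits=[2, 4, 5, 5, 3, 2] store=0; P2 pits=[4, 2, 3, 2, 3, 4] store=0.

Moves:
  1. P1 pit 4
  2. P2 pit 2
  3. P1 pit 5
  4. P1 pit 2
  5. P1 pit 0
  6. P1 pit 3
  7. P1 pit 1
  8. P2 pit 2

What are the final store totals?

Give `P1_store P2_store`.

Answer: 9 2

Derivation:
Move 1: P1 pit4 -> P1=[2,4,5,5,0,3](1) P2=[5,2,3,2,3,4](0)
Move 2: P2 pit2 -> P1=[2,4,5,5,0,3](1) P2=[5,2,0,3,4,5](0)
Move 3: P1 pit5 -> P1=[2,4,5,5,0,0](2) P2=[6,3,0,3,4,5](0)
Move 4: P1 pit2 -> P1=[2,4,0,6,1,1](3) P2=[7,3,0,3,4,5](0)
Move 5: P1 pit0 -> P1=[0,5,0,6,1,1](7) P2=[7,3,0,0,4,5](0)
Move 6: P1 pit3 -> P1=[0,5,0,0,2,2](8) P2=[8,4,1,0,4,5](0)
Move 7: P1 pit1 -> P1=[0,0,1,1,3,3](9) P2=[8,4,1,0,4,5](0)
Move 8: P2 pit2 -> P1=[0,0,0,1,3,3](9) P2=[8,4,0,0,4,5](2)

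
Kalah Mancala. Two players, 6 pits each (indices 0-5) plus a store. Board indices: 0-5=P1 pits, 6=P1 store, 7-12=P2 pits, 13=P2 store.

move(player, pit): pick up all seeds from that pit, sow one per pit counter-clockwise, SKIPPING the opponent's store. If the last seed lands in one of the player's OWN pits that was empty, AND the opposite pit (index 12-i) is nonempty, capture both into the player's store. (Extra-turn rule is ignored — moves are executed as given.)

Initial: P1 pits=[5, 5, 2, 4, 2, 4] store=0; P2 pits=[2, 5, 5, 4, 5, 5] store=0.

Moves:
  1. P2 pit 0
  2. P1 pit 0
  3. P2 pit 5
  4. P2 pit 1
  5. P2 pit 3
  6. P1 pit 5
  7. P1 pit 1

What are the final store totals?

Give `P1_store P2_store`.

Move 1: P2 pit0 -> P1=[5,5,2,4,2,4](0) P2=[0,6,6,4,5,5](0)
Move 2: P1 pit0 -> P1=[0,6,3,5,3,5](0) P2=[0,6,6,4,5,5](0)
Move 3: P2 pit5 -> P1=[1,7,4,6,3,5](0) P2=[0,6,6,4,5,0](1)
Move 4: P2 pit1 -> P1=[2,7,4,6,3,5](0) P2=[0,0,7,5,6,1](2)
Move 5: P2 pit3 -> P1=[3,8,4,6,3,5](0) P2=[0,0,7,0,7,2](3)
Move 6: P1 pit5 -> P1=[3,8,4,6,3,0](1) P2=[1,1,8,1,7,2](3)
Move 7: P1 pit1 -> P1=[3,0,5,7,4,1](2) P2=[2,2,9,1,7,2](3)

Answer: 2 3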